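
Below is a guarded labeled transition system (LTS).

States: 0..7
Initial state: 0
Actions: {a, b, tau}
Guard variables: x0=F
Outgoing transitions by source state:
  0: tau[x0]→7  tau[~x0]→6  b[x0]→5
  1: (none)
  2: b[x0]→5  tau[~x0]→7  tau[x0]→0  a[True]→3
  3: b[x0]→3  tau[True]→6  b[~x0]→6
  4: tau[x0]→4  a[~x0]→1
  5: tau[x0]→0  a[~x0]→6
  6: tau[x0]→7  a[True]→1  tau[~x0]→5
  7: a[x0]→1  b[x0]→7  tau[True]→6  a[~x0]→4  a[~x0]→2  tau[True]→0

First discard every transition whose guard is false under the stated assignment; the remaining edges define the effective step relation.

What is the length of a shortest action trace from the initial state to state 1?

Breadth-first toward 1:
  L0 = {0}
  L1 = {6}
  L2 = {1,5}
first hit 1 at d=2 via tau·a

Answer: 2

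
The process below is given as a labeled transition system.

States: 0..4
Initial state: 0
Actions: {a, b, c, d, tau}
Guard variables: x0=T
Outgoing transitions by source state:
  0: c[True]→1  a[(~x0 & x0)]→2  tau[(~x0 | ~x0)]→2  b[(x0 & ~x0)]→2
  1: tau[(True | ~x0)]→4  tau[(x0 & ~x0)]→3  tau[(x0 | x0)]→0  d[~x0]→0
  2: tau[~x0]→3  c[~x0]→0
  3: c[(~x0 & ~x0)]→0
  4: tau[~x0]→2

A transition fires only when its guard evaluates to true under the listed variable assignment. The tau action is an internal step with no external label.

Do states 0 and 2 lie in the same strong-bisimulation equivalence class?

Refine partition for ~:
  P[0] = {{0,1,2,3,4}}
  P[1] = {{0},{1},{2,3,4}}
3 equivalence class(es) (converged in 2)
0∈{0}, 2∈{2,3,4}

Answer: NOT BISIMILAR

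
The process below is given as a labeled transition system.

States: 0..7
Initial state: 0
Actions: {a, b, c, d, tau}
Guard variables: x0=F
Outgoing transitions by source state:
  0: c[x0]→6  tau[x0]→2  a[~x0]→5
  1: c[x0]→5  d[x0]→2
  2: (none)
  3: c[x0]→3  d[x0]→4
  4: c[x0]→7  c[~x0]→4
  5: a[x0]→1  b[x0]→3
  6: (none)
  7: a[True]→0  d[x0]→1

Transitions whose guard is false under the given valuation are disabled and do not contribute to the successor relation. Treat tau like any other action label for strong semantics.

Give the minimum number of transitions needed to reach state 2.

Layered search for 2:
  depth 0: {0}
  depth 1: {5}
2 never appears.

Answer: UNREACHABLE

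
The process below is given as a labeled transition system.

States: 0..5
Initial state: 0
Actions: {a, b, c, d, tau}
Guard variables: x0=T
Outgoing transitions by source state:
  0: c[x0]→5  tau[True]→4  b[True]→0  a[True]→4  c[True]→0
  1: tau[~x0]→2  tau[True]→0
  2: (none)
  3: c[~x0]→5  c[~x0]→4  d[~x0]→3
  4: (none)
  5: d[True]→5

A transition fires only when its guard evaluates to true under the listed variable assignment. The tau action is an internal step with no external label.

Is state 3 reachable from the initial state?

Answer: UNREACHABLE

Trace:
Guard filter leaves 7 enabled edge(s).
Layer 0: {0}
Layer 1: {4,5}  total {0,4,5}
Reach set: {0,4,5}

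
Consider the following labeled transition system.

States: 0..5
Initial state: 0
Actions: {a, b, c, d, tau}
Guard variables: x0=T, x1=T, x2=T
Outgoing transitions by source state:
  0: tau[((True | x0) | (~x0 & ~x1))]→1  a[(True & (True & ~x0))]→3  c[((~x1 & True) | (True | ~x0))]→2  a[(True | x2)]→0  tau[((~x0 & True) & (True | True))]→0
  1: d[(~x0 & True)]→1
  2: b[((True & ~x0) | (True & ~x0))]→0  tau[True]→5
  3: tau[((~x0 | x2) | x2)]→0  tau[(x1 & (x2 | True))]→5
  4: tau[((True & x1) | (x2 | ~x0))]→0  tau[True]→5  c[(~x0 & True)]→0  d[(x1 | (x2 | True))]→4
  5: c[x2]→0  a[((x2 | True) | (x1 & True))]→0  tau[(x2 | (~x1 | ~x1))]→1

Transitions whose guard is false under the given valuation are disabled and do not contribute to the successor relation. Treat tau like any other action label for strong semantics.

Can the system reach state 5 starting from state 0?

After dropping false guards: 12 live edges.
Layer 0: {0}
Layer 1: {1,2}  cumulative {0,1,2}
Layer 2: {5}  cumulative {0,1,2,5}
Reachable = {0,1,2,5}
witness 5: c·tau

Answer: REACHABLE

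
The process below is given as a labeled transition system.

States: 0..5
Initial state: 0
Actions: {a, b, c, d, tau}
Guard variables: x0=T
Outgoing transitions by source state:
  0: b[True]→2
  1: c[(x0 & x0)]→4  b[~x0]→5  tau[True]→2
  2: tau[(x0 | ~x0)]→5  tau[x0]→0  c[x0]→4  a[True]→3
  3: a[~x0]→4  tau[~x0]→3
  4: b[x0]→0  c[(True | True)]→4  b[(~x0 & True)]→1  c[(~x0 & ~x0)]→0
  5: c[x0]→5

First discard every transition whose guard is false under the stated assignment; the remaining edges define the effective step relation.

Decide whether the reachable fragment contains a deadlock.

Reachable = {0,2,3,4,5}
  0: b→2  [deg 1]
  2: a→3  c→4  tau→0  tau→5  [deg 4]
  3: ∅  [STUCK]
  4: b→0  c→4  [deg 2]
  5: c→5  [deg 1]
witness 3: b·a

Answer: DEADLOCK at state 3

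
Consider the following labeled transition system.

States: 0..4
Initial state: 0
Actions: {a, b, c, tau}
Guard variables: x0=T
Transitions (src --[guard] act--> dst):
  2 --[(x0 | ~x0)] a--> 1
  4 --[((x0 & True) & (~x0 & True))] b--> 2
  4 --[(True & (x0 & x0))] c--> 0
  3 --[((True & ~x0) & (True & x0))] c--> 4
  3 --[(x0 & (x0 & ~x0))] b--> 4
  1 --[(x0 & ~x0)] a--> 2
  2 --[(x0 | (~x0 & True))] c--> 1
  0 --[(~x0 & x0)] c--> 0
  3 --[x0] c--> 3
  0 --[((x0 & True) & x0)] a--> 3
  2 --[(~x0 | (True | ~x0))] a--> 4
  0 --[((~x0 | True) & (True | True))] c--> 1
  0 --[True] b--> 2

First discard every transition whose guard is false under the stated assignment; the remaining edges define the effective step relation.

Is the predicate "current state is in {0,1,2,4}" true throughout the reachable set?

Answer: INVARIANT VIOLATED at state 3

Working:
Allowed set {0,1,2,4}
Reach set: {0,1,2,3,4}
  0: safe
  1: safe
  2: safe
  3: outside
  4: safe
witness against invariant: a → 3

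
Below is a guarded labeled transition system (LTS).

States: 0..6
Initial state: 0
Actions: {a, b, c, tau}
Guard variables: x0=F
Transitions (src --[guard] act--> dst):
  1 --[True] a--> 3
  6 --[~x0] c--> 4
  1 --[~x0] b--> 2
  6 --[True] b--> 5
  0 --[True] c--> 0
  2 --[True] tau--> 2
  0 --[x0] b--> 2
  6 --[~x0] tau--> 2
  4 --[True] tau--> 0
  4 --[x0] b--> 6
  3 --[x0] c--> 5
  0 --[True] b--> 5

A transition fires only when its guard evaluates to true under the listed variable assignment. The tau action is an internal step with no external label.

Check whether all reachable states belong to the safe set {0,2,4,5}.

Answer: INVARIANT HOLDS

Trace:
Safe = {0,2,4,5}
Reachable = {0,5}
  0: ok
  5: ok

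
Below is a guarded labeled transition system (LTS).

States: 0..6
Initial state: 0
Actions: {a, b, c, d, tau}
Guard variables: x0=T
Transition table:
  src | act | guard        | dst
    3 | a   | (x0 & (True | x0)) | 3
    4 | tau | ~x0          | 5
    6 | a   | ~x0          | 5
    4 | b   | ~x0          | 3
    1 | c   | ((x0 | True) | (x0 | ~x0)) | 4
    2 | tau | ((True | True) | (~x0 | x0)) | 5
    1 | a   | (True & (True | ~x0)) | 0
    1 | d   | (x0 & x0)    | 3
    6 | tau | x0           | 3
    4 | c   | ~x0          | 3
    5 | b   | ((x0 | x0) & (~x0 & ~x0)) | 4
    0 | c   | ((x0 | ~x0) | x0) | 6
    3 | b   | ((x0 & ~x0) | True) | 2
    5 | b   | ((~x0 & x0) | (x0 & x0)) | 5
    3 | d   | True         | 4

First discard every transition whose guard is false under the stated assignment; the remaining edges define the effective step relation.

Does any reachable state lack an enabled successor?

Answer: DEADLOCK at state 4

Working:
R = {0,2,3,4,5,6}
  0: c→6  [1 exit(s)]
  2: tau→5  [1 exit(s)]
  3: a→3  b→2  d→4  [3 exit(s)]
  4: ∅  [deadlock]
  5: b→5  [1 exit(s)]
  6: tau→3  [1 exit(s)]
Path to 4: c·tau·d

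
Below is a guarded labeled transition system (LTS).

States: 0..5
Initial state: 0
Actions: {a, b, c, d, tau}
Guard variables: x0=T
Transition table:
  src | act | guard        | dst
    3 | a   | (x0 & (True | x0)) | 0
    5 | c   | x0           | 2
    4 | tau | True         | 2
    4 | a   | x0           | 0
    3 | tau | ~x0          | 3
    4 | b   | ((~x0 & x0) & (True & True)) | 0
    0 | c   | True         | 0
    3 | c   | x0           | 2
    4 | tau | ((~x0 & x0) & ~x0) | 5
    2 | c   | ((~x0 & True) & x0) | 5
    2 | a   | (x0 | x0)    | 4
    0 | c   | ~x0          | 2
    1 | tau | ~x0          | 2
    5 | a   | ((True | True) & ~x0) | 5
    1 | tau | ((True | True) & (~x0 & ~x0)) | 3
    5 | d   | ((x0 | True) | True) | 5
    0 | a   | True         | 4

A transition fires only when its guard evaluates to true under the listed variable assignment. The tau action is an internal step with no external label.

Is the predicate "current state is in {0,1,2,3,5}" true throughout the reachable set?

Safe = {0,1,2,3,5}
Reach set: {0,2,4}
  0: safe
  2: safe
  4: ✗ unsafe
reach 4 via a — violates

Answer: INVARIANT VIOLATED at state 4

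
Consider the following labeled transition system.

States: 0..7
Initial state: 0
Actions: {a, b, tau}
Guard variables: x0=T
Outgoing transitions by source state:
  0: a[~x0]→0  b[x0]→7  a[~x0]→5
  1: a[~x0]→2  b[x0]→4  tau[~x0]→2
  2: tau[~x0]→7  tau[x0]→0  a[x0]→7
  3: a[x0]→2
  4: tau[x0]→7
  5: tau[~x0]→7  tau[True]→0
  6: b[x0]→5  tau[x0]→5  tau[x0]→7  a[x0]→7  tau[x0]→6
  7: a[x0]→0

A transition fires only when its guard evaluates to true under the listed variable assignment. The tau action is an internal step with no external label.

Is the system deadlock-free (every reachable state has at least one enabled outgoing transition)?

Answer: DEADLOCK-FREE

Working:
Reachable = {0,7}
  0: b→7  [1 out]
  7: a→0  [1 out]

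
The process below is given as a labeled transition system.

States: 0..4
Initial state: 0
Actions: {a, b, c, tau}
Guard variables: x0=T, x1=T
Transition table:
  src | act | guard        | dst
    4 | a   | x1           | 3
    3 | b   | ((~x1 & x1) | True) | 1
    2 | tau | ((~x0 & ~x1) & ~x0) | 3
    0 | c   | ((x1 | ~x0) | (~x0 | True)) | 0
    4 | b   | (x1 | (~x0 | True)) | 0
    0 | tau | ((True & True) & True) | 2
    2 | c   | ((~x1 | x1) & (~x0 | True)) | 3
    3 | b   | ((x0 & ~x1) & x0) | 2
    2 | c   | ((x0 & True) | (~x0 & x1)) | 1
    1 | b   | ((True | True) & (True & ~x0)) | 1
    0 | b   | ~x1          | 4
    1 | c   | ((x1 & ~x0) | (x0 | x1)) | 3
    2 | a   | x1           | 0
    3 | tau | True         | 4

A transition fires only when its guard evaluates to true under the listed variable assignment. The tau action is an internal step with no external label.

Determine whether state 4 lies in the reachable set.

Answer: REACHABLE

Analysis:
Guard filter leaves 10 enabled edge(s).
depth 0: {0}
depth 1: {2}  cumulative {0,2}
depth 2: {1,3}  cumulative {0,1,2,3}
depth 3: {4}  cumulative {0,1,2,3,4}
Reachable = {0,1,2,3,4}
Path to 4: tau·c·tau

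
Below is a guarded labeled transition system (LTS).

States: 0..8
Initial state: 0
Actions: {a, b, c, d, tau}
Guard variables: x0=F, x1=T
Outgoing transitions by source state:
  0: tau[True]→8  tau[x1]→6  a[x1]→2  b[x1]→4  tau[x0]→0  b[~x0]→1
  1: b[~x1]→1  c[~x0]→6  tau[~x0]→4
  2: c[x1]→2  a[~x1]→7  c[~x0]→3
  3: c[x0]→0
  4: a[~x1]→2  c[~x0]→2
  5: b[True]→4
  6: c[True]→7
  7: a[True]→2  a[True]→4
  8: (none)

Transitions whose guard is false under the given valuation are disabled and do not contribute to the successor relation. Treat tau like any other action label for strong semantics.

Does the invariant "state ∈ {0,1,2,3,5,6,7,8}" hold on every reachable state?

Answer: INVARIANT VIOLATED at state 4

Trace:
Allowed set {0,1,2,3,5,6,7,8}
Reach set: {0,1,2,3,4,6,7,8}
  0: ok
  1: ok
  2: ok
  3: ok
  4: outside
  6: ok
  7: ok
  8: ok
witness against invariant: b → 4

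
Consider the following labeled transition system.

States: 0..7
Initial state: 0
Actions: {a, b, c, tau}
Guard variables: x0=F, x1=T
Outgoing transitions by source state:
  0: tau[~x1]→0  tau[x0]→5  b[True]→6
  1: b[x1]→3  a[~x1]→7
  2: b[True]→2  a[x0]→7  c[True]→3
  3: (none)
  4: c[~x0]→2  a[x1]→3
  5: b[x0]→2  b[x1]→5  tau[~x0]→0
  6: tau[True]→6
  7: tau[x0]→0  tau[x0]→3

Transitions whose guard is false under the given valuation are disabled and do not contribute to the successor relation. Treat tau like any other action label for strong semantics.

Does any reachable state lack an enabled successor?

Answer: DEADLOCK-FREE

Analysis:
Reachable = {0,6}
  0: b→6  [1 out]
  6: tau→6  [1 out]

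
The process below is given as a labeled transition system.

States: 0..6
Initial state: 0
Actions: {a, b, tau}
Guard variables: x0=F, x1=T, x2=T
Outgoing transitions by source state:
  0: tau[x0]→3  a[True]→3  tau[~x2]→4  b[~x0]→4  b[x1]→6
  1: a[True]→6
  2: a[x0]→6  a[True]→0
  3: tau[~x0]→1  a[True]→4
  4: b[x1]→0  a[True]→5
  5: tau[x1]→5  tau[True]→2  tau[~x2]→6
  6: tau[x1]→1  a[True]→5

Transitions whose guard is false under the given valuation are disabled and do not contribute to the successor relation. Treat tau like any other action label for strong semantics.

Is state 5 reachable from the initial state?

Guard filter leaves 13 enabled edge(s).
Layer 0: {0}
Layer 1: {3,4,6}  total {0,3,4,6}
Layer 2: {1,5}  total {0,1,3,4,5,6}
Layer 3: {2}  total {0,1,2,3,4,5,6}
R = {0,1,2,3,4,5,6}
witness 5: b·a

Answer: REACHABLE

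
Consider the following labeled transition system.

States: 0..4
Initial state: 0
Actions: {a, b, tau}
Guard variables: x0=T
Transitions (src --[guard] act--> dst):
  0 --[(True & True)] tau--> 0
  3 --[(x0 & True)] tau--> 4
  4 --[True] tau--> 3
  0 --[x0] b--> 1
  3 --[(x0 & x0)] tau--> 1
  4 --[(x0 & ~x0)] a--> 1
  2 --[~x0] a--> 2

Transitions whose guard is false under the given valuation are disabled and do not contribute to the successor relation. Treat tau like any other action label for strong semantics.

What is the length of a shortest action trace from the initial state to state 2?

Answer: UNREACHABLE

Working:
BFS to 2:
  L0 = {0}
  L1 = {1}
2 never appears.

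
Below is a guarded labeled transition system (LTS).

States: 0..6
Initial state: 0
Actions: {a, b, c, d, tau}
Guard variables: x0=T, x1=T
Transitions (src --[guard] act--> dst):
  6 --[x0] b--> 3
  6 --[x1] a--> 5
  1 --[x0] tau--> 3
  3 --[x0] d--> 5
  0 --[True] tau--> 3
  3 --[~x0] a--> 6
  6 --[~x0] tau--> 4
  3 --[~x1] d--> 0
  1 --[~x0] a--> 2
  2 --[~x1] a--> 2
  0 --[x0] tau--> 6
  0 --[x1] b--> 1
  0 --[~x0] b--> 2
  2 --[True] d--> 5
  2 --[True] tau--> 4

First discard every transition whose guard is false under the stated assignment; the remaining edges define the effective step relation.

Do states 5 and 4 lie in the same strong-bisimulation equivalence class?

Answer: BISIMILAR

Working:
Bisimulation quotient by refinement:
  round 0: {{0,1,2,3,4,5,6}}
  round 1: {{0},{1},{2},{3},{4,5},{6}}
Fixed point at round 2; 6 class(es).
5∈{4,5}, 4∈{4,5}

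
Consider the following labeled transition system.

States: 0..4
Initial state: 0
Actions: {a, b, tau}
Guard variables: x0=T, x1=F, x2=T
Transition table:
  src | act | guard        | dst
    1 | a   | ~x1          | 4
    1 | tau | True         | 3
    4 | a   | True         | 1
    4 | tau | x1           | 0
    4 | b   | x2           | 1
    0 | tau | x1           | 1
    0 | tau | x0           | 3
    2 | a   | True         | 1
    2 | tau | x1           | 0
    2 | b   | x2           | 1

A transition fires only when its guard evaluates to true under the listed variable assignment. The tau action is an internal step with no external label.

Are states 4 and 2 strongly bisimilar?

Bisimulation quotient by refinement:
  round 0: {{0,1,2,3,4}}
  round 1: {{0},{1},{2,4},{3}}
Fixed point at round 2; 4 class(es).
class of 4: {2,4}; class of 2: {2,4}

Answer: BISIMILAR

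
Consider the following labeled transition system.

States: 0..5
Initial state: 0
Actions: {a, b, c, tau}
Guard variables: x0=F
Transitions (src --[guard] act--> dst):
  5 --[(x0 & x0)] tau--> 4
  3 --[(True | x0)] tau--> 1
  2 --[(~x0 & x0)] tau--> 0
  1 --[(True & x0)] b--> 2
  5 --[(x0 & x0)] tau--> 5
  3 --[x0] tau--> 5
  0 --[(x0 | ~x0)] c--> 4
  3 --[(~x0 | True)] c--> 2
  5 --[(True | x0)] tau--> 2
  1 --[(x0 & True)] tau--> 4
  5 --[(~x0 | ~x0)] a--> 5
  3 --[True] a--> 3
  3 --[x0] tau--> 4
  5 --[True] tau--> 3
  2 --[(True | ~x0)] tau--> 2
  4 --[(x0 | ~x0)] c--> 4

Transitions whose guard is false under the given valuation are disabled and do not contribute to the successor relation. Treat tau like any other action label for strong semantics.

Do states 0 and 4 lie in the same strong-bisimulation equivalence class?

Answer: BISIMILAR

Analysis:
Refine partition for ~:
  round 0: {{0,1,2,3,4,5}}
  round 1: {{0,4},{1},{2},{3},{5}}
stable after 2 split(s): 5 block(s)
0∈{0,4}, 4∈{0,4}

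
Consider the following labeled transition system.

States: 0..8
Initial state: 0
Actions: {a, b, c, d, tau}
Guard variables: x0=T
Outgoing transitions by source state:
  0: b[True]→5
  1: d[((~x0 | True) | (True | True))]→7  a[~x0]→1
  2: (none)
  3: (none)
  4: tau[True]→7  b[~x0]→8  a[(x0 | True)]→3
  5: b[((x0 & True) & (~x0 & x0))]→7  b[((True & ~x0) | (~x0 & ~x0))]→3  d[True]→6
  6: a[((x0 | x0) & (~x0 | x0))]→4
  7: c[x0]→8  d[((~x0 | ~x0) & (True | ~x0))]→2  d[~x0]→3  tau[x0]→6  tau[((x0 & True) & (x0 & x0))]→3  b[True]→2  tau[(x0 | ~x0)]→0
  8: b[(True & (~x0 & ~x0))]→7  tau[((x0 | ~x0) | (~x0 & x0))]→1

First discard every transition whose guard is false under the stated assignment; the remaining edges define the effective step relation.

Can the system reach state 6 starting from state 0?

Answer: REACHABLE

Analysis:
12 transition(s) survive guard evaluation.
Layer 0: {0}
Layer 1: {5}  now seen {0,5}
Layer 2: {6}  now seen {0,5,6}
Layer 3: {4}  now seen {0,4,5,6}
Layer 4: {3,7}  now seen {0,3,4,5,6,7}
Layer 5: {2,8}  now seen {0,2,3,4,5,6,7,8}
Layer 6: {1}  now seen {0,1,2,3,4,5,6,7,8}
Reachable = {0,1,2,3,4,5,6,7,8}
witness 6: b·d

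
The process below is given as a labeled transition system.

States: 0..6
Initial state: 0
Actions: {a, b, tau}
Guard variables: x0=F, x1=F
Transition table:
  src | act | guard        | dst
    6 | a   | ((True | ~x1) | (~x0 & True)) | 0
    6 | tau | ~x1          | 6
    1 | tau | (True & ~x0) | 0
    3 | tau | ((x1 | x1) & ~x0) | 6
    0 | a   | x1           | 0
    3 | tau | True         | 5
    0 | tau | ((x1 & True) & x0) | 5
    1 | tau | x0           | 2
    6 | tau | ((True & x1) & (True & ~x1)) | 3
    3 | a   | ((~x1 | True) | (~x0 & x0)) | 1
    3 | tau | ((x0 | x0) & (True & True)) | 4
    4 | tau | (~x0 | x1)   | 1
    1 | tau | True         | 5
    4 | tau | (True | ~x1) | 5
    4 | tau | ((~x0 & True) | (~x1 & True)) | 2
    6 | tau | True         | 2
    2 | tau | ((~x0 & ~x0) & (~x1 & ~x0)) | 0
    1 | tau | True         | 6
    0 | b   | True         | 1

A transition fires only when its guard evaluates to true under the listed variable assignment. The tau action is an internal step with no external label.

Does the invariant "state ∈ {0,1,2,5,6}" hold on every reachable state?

Answer: INVARIANT HOLDS

Analysis:
Allowed set {0,1,2,5,6}
Reach set: {0,1,2,5,6}
  0: safe
  1: safe
  2: safe
  5: safe
  6: safe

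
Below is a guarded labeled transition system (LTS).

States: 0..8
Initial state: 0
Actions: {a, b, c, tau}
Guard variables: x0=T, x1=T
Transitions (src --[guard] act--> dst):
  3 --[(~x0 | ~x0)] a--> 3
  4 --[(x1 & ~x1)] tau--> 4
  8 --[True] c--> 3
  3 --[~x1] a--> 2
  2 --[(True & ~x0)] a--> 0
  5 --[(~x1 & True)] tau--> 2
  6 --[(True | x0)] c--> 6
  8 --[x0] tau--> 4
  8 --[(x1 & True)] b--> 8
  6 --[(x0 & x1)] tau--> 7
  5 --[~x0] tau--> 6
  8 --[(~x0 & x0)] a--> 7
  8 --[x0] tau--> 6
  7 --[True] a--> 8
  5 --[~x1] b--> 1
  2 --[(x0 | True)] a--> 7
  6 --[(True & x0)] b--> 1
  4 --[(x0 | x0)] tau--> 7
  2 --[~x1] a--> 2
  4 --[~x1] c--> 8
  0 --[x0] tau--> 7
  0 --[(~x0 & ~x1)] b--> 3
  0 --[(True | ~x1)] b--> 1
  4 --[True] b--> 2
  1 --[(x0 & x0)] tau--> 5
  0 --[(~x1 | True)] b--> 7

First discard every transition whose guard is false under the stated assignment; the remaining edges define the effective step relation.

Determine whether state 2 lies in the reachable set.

Answer: REACHABLE

Working:
15 transition(s) survive guard evaluation.
Layer 0: {0}
Layer 1: {1,7}  total {0,1,7}
Layer 2: {5,8}  total {0,1,5,7,8}
Layer 3: {3,4,6}  total {0,1,3,4,5,6,7,8}
Layer 4: {2}  total {0,1,2,3,4,5,6,7,8}
Reachable = {0,1,2,3,4,5,6,7,8}
trace reaching 2: tau·a·tau·b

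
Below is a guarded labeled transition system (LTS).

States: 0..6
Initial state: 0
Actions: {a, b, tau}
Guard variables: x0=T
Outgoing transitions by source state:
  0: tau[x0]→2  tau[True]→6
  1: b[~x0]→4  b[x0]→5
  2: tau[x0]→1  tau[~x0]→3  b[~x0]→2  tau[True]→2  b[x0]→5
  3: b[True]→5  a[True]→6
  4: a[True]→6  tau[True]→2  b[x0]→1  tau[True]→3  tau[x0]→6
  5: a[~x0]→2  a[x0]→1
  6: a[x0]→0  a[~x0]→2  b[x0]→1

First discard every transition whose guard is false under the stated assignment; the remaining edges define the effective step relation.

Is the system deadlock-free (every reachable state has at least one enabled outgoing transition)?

Reach set: {0,1,2,5,6}
  0: tau→2  tau→6  [deg 2]
  1: b→5  [deg 1]
  2: b→5  tau→1  tau→2  [deg 3]
  5: a→1  [deg 1]
  6: a→0  b→1  [deg 2]

Answer: DEADLOCK-FREE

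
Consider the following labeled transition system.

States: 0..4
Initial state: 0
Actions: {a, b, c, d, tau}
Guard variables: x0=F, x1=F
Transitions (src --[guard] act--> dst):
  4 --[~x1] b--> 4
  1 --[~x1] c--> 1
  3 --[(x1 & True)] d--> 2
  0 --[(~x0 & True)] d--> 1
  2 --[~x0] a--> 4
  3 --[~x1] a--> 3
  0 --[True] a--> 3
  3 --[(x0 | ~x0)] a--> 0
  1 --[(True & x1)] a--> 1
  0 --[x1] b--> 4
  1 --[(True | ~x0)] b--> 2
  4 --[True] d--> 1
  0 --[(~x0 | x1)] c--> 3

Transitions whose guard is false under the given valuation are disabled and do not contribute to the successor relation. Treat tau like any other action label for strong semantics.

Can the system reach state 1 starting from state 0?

Answer: REACHABLE

Analysis:
Guard filter leaves 10 enabled edge(s).
depth 0: {0}
depth 1: {1,3}  cumulative {0,1,3}
depth 2: {2}  cumulative {0,1,2,3}
depth 3: {4}  cumulative {0,1,2,3,4}
R = {0,1,2,3,4}
Path to 1: d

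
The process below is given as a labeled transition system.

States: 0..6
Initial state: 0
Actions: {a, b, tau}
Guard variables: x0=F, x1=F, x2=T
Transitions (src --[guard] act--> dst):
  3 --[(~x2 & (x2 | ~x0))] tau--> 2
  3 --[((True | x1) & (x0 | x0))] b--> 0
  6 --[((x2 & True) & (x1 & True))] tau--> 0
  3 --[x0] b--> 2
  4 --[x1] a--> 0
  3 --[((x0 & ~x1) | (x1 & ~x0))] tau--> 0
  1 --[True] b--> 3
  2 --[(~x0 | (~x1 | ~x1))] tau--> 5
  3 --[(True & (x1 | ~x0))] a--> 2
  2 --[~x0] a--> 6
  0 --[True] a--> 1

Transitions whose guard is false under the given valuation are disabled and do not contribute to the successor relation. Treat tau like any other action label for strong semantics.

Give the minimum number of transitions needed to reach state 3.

Answer: 2

Analysis:
Breadth-first toward 3:
  L0 = {0}
  L1 = {1}
  L2 = {3}
depth(3)=2, e.g. a·b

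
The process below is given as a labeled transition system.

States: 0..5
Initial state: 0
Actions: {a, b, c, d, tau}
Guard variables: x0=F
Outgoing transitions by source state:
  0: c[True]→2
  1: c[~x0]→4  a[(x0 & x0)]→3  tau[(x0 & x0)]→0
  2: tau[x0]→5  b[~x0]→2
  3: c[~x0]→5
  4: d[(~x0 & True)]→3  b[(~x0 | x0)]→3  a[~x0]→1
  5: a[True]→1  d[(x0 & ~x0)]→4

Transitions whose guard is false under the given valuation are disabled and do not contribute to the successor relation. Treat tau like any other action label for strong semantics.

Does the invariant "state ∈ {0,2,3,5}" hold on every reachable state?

Answer: INVARIANT HOLDS

Analysis:
Inv-set: {0,2,3,5}
Reach set: {0,2}
  0: safe
  2: safe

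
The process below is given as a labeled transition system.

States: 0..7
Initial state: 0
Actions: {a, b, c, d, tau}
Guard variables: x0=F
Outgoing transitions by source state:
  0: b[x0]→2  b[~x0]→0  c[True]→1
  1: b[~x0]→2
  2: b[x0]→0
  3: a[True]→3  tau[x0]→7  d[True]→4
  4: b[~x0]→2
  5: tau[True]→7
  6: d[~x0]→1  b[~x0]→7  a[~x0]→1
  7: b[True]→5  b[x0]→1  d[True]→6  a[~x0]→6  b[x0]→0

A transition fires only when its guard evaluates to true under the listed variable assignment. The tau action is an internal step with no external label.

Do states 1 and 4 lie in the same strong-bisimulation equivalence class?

Answer: BISIMILAR

Working:
Refine partition for ~:
  π0 = {{0,1,2,3,4,5,6,7}}
  π1 = {{0},{1,4},{2},{3},{5},{6,7}}
  π2 = {{0},{1,4},{2},{3},{5},{6},{7}}
7 equivalence class(es) (converged in 3)
[1]={1,4}  [4]={1,4}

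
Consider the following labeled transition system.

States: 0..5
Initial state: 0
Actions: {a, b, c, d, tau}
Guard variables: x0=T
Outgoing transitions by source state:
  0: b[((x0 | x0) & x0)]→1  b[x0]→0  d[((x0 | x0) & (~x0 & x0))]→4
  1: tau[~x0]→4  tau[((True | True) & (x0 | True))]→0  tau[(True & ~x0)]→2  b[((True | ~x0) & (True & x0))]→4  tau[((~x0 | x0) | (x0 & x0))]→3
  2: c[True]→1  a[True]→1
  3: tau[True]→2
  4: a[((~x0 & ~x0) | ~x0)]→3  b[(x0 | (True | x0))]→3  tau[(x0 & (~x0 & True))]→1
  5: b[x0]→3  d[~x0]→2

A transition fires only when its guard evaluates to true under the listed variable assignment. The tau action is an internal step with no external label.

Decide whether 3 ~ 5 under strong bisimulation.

Answer: NOT BISIMILAR

Working:
Compute ~ classes (split until stable):
  P[0] = {{0,1,2,3,4,5}}
  P[1] = {{0,4,5},{1},{2},{3}}
  P[2] = {{0},{1},{2},{3},{4,5}}
5 equivalence class(es) (converged in 3)
[3]={3}  [5]={4,5}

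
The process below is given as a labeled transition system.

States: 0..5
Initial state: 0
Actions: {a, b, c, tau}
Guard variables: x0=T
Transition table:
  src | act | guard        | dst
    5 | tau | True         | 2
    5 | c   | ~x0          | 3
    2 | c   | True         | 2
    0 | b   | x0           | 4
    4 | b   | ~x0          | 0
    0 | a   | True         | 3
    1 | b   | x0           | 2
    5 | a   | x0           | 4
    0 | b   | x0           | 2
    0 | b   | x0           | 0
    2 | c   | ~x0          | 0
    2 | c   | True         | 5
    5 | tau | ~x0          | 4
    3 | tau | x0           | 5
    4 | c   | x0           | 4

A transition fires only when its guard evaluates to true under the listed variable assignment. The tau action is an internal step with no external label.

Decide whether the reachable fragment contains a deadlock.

Answer: DEADLOCK-FREE

Trace:
Reach set: {0,2,3,4,5}
  0: a→3  b→0  b→2  b→4  [4 out]
  2: c→2  c→5  [2 out]
  3: tau→5  [1 out]
  4: c→4  [1 out]
  5: a→4  tau→2  [2 out]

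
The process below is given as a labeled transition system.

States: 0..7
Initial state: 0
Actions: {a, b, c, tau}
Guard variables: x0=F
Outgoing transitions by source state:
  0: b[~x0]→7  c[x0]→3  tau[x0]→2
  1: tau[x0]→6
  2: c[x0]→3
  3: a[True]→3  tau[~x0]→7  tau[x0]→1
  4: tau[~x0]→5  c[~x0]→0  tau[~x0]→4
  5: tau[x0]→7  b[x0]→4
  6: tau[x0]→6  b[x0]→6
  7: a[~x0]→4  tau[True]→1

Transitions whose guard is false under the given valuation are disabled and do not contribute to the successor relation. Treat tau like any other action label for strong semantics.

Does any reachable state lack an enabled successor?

R = {0,1,4,5,7}
  0: b→7  [1 out]
  1: ∅  [no exit]
  4: c→0  tau→4  tau→5  [3 out]
  5: ∅  [no exit]
  7: a→4  tau→1  [2 out]
witness 1: b·tau

Answer: DEADLOCK at state 1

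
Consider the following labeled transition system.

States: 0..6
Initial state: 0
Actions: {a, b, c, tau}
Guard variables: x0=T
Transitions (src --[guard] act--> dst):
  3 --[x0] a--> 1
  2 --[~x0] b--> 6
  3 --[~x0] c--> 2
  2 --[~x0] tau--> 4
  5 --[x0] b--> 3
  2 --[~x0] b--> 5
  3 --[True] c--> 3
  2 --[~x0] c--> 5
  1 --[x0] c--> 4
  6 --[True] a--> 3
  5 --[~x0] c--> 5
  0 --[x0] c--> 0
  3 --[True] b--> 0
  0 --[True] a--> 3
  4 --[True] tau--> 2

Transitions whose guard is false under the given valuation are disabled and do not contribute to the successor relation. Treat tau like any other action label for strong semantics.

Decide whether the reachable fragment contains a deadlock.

R = {0,1,2,3,4}
  0: a→3  c→0  [2 out]
  1: c→4  [1 out]
  2: ∅  [STUCK]
  3: a→1  b→0  c→3  [3 out]
  4: tau→2  [1 out]
trace reaching 2: a·a·c·tau

Answer: DEADLOCK at state 2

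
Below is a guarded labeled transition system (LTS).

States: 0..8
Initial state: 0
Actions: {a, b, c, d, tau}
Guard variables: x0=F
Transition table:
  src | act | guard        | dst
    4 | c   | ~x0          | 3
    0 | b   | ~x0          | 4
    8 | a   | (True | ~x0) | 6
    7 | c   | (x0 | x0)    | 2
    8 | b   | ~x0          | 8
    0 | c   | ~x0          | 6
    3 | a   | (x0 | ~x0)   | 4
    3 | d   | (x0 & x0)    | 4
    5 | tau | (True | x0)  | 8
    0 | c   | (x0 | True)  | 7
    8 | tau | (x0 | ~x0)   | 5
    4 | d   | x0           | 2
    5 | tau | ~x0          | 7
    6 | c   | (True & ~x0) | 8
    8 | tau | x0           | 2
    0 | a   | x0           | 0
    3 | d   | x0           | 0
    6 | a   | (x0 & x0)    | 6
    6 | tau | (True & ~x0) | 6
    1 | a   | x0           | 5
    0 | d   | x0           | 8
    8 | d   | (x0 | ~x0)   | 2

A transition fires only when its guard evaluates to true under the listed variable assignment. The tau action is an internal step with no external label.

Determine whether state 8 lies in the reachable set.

Answer: REACHABLE

Trace:
Guard filter leaves 13 enabled edge(s).
depth 0: {0}
depth 1: {4,6,7}  now seen {0,4,6,7}
depth 2: {3,8}  now seen {0,3,4,6,7,8}
depth 3: {2,5}  now seen {0,2,3,4,5,6,7,8}
Reachable = {0,2,3,4,5,6,7,8}
trace reaching 8: c·c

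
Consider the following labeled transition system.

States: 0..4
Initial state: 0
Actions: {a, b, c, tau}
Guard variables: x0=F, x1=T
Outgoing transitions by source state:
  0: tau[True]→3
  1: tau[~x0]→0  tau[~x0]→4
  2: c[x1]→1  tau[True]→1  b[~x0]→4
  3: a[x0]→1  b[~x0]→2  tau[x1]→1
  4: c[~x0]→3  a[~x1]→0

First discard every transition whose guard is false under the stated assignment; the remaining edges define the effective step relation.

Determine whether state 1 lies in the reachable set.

Answer: REACHABLE

Working:
After dropping false guards: 9 live edges.
L0 = {0}
L1 = {3}  cumulative {0,3}
L2 = {1,2}  cumulative {0,1,2,3}
L3 = {4}  cumulative {0,1,2,3,4}
R = {0,1,2,3,4}
Path to 1: tau·tau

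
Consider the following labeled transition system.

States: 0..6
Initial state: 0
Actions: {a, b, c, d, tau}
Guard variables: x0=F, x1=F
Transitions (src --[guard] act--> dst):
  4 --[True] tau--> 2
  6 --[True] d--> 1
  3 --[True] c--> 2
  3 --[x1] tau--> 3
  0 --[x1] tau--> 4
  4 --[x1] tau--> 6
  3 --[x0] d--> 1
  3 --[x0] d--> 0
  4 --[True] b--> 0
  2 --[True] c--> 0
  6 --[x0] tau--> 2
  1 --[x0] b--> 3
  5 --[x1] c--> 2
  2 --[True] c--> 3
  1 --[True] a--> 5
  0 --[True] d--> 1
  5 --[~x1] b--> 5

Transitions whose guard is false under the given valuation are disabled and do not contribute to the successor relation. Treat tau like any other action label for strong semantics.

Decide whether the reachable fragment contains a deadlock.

Answer: DEADLOCK-FREE

Analysis:
Reach set: {0,1,5}
  0: d→1  [1 exit(s)]
  1: a→5  [1 exit(s)]
  5: b→5  [1 exit(s)]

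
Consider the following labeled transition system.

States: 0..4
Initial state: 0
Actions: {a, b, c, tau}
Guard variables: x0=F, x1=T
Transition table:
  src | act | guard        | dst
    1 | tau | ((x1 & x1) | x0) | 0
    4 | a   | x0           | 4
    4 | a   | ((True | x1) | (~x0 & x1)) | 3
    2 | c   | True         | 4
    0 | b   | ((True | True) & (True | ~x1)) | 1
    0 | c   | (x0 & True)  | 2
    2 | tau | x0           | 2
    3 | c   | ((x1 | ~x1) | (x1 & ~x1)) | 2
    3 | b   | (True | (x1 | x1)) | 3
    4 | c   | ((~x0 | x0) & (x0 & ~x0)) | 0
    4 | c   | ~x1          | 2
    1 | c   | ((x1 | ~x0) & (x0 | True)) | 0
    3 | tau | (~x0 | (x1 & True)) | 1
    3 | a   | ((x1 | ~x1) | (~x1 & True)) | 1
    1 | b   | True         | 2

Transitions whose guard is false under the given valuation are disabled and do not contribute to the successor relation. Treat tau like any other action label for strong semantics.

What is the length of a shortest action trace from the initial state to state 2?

BFS to 2:
  depth 0: {0}
  depth 1: {1}
  depth 2: {2}
first hit 2 at d=2 via b·b

Answer: 2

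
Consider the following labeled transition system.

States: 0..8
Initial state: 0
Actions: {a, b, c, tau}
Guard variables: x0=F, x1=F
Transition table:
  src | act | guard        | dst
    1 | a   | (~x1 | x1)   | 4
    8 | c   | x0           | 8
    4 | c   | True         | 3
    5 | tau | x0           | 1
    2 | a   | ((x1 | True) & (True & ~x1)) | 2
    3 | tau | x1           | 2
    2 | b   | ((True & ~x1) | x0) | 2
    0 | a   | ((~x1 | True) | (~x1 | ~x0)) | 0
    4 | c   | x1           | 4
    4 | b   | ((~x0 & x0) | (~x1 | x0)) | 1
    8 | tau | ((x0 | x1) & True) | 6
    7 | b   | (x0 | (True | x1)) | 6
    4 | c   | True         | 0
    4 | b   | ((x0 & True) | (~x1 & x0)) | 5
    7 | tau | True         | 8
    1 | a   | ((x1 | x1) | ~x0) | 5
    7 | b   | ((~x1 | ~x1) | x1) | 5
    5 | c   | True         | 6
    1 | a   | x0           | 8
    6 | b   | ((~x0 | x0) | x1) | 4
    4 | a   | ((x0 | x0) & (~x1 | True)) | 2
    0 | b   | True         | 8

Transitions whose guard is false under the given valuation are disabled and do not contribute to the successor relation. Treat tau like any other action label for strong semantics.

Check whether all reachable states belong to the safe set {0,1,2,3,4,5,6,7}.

Safe = {0,1,2,3,4,5,6,7}
Reachable = {0,8}
  0: safe
  8: outside
witness against invariant: b → 8

Answer: INVARIANT VIOLATED at state 8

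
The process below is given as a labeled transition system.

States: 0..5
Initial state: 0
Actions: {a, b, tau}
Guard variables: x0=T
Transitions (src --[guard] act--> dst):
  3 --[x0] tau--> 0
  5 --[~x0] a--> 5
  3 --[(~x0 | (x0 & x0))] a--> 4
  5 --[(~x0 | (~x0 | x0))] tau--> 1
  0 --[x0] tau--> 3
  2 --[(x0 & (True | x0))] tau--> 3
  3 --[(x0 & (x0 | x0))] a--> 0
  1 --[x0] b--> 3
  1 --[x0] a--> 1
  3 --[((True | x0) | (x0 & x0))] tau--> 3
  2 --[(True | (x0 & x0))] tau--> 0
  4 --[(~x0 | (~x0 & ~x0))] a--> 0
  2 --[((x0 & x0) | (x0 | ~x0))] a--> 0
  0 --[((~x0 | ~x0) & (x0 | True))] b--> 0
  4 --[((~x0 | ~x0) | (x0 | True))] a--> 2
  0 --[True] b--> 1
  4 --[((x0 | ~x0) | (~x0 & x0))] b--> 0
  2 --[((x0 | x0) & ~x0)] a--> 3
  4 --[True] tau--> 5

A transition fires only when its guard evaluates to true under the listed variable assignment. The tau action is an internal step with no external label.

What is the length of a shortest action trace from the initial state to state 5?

Breadth-first toward 5:
  Layer 0: {0}
  Layer 1: {1,3}
  Layer 2: {4}
  Layer 3: {2,5}
5 enters at depth 3; path tau·a·tau

Answer: 3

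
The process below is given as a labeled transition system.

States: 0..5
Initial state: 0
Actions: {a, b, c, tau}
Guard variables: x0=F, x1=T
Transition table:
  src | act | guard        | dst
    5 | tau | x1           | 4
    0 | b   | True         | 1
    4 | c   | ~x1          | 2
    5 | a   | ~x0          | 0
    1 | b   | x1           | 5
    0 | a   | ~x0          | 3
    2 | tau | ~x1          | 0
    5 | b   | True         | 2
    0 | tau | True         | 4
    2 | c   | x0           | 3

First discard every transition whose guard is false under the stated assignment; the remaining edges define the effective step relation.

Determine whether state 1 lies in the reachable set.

Answer: REACHABLE

Trace:
Guard filter leaves 7 enabled edge(s).
depth 0: {0}
depth 1: {1,3,4}  cumulative {0,1,3,4}
depth 2: {5}  cumulative {0,1,3,4,5}
depth 3: {2}  cumulative {0,1,2,3,4,5}
Reach set: {0,1,2,3,4,5}
Path to 1: b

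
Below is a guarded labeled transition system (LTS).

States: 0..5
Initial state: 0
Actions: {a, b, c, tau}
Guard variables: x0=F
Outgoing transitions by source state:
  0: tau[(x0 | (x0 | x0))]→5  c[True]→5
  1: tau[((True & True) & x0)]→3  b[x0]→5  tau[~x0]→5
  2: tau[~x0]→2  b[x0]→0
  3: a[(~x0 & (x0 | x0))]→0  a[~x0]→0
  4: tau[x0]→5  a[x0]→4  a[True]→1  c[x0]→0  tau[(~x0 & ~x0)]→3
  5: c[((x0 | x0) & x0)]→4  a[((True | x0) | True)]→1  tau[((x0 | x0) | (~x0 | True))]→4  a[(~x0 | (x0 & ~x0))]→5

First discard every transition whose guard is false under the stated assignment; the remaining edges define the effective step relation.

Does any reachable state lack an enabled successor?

Answer: DEADLOCK-FREE

Analysis:
Reachable = {0,1,3,4,5}
  0: c→5  [deg 1]
  1: tau→5  [deg 1]
  3: a→0  [deg 1]
  4: a→1  tau→3  [deg 2]
  5: a→1  a→5  tau→4  [deg 3]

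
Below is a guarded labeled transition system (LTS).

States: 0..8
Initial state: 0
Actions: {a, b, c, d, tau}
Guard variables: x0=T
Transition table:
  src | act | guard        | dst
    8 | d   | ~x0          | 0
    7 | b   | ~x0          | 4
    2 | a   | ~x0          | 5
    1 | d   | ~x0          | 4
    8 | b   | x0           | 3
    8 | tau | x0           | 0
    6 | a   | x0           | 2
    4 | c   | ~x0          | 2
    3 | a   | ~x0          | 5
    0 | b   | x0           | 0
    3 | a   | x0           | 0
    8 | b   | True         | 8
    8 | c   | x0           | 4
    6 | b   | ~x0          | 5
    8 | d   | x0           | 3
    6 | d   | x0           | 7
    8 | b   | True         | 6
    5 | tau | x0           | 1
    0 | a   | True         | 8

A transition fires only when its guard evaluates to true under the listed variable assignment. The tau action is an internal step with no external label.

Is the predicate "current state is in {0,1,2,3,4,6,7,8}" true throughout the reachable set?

Answer: INVARIANT HOLDS

Trace:
Allowed set {0,1,2,3,4,6,7,8}
Reach set: {0,2,3,4,6,7,8}
  0: safe
  2: safe
  3: safe
  4: safe
  6: safe
  7: safe
  8: safe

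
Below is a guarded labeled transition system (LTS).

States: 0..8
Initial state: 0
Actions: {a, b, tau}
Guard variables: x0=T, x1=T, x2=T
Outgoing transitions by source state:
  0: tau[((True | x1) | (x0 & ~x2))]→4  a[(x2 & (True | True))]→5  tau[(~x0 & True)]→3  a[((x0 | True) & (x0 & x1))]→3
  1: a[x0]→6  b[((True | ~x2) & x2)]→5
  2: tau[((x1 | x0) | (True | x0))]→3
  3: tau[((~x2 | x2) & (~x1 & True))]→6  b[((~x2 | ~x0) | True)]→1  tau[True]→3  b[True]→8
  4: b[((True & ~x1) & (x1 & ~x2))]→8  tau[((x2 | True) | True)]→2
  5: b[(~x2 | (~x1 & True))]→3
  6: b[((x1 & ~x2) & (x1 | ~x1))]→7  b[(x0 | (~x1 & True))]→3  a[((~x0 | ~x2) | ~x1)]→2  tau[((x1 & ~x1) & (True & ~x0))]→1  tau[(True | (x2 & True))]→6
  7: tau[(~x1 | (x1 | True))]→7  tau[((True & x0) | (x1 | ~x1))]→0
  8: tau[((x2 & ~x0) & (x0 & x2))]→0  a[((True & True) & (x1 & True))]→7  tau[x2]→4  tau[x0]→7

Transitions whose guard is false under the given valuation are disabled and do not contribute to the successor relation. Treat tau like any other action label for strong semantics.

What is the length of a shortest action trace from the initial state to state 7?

Layered search for 7:
  Layer 0: {0}
  Layer 1: {3,4,5}
  Layer 2: {1,2,8}
  Layer 3: {6,7}
first hit 7 at d=3 via a·b·a

Answer: 3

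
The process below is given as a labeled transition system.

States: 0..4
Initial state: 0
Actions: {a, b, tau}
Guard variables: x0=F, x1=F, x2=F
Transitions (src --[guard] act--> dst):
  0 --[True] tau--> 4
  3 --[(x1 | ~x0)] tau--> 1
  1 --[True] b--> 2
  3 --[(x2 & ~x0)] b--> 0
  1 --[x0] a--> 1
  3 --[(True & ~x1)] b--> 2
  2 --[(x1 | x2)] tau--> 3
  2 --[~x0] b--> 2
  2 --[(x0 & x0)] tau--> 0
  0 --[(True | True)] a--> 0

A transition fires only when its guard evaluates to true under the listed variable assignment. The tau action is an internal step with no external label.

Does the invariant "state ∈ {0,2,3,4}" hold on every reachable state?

Answer: INVARIANT HOLDS

Analysis:
Allowed set {0,2,3,4}
R = {0,4}
  0: ✓
  4: ✓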